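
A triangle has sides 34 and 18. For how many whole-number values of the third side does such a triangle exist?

35

The third side lies in the open interval (16, 52).
Integers from 17 to 51 inclusive: 51 − 17 + 1 = 35.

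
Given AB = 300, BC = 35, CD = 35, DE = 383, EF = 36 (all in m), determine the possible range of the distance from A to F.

The maximum is all hops collinear in one direction: 300 + 35 + 35 + 383 + 36 = 789.
The longest hop is 383; the others sum to 406. Since 383 ≤ 406, the path can fold back on itself completely, so the minimum distance is 0.

0 ≤ AF ≤ 789 m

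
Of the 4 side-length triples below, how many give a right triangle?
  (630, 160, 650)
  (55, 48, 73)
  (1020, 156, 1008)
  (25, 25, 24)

(630,160,650): 160²+630² = 422500 = 650² → right
(55,48,73): 48²+55² = 5329 = 73² → right
(1020,156,1008): 156²+1008² = 1040400 = 1020² → right
(25,25,24): 24²+25² = 1201 > 625 = 25² → acute
3 of the 4 are right.

3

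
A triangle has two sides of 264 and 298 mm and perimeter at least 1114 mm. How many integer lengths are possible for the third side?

10

Triangle inequality: 34 < x < 562. Perimeter ≥ 1114 gives x ≥ 1114 − 264 − 298 = 552.
So 552 ≤ x < 562; integers 552 through 561: 10 values.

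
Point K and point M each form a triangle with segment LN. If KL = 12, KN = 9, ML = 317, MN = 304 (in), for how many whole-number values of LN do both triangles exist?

7

From triangle KLN: 3 < LN < 21.
From triangle MLN: 13 < LN < 621.
Intersection: 13 < LN < 21, so integers 14 through 20: 7 values.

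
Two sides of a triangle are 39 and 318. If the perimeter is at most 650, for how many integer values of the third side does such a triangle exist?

14

Triangle inequality: 279 < x < 357. Perimeter ≤ 650 gives x ≤ 650 − 39 − 318 = 293.
So 279 < x ≤ 293; integers 280 through 293: 14 values.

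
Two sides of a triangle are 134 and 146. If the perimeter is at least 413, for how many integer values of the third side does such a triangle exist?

147

Triangle inequality: 12 < x < 280. Perimeter ≥ 413 gives x ≥ 413 − 134 − 146 = 133.
So 133 ≤ x < 280; integers 133 through 279: 147 values.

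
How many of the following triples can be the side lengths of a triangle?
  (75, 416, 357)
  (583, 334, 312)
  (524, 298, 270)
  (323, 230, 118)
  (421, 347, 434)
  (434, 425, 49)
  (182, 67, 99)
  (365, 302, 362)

(75,357,416): 75+357 > 416 → valid
(312,334,583): 312+334 > 583 → valid
(270,298,524): 270+298 > 524 → valid
(118,230,323): 118+230 > 323 → valid
(347,421,434): 347+421 > 434 → valid
(49,425,434): 49+425 > 434 → valid
(67,99,182): 67+99 ≤ 182 → not valid
(302,362,365): 302+362 > 365 → valid
7 of the 8 triples form a triangle.

7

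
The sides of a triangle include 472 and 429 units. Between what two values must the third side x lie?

43 < x < 901 (units)

By the triangle inequality, x must be less than 472 + 429 = 901 and greater than |472 − 429| = 43.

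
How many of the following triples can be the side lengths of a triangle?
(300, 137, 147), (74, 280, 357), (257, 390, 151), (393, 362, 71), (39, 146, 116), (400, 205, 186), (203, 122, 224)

4

(137,147,300): 137+147 ≤ 300 → not valid
(74,280,357): 74+280 ≤ 357 → not valid
(151,257,390): 151+257 > 390 → valid
(71,362,393): 71+362 > 393 → valid
(39,116,146): 39+116 > 146 → valid
(186,205,400): 186+205 ≤ 400 → not valid
(122,203,224): 122+203 > 224 → valid
4 of the 7 triples form a triangle.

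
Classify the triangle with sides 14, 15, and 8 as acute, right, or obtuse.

Compare the square of the longest side to the sum of squares of the other two: 8² + 14² = 260 > 225 = 15².

acute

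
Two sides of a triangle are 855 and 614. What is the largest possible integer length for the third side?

The third side must be strictly less than 855 + 614 = 1469.
The largest integer below 1469 is 1468.

1468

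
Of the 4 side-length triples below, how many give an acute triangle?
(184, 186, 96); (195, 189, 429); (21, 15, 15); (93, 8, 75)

(184,186,96): 96²+184² = 43072 > 34596 = 186² → acute
(195,189,429): 189+195 ≤ 429, not a triangle
(21,15,15): 15²+15² = 450 > 441 = 21² → acute
(93,8,75): 8+75 ≤ 93, not a triangle
2 of the 4 are acute.

2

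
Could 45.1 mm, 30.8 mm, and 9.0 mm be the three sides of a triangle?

The longest side is 45.1, but the other two sum to only 39.8.
39.8 < 45.1, so the triangle inequality fails.

No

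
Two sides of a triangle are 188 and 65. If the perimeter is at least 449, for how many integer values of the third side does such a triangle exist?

57

Triangle inequality: 123 < x < 253. Perimeter ≥ 449 gives x ≥ 449 − 188 − 65 = 196.
So 196 ≤ x < 253; integers 196 through 252: 57 values.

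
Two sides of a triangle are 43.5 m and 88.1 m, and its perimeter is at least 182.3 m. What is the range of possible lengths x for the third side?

Triangle inequality alone gives 44.6 < x < 131.6.
The perimeter condition gives x ≥ 182.3 − 43.5 − 88.1 = 50.7.
Intersecting the two: 50.7 ≤ x < 131.6.

50.7 ≤ x < 131.6 m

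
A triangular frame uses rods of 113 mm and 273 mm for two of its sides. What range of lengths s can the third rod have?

160 < s < 386 (mm)

By the triangle inequality, s must be less than 113 + 273 = 386 and greater than |113 − 273| = 160.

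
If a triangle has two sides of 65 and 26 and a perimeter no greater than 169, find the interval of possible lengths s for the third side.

39 < s ≤ 78

Triangle inequality alone gives 39 < s < 91.
The perimeter condition gives s ≤ 169 − 65 − 26 = 78.
Intersecting the two: 39 < s ≤ 78.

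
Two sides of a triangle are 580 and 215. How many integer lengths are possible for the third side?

The third side lies in the open interval (365, 795).
Integers from 366 to 794 inclusive: 794 − 366 + 1 = 429.

429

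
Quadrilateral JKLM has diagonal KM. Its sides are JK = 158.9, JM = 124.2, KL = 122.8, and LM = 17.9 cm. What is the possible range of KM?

104.9 < KM < 140.7

From triangle JKM: |158.9 − 124.2| < KM < 158.9 + 124.2, i.e. 34.7 < KM < 283.1.
From triangle LKM: 104.9 < KM < 140.7.
Both must hold, so KM lies in the intersection.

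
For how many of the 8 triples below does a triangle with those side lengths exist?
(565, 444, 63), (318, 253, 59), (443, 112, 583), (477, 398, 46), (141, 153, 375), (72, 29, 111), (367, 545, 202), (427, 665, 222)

1

(63,444,565): 63+444 ≤ 565 → not valid
(59,253,318): 59+253 ≤ 318 → not valid
(112,443,583): 112+443 ≤ 583 → not valid
(46,398,477): 46+398 ≤ 477 → not valid
(141,153,375): 141+153 ≤ 375 → not valid
(29,72,111): 29+72 ≤ 111 → not valid
(202,367,545): 202+367 > 545 → valid
(222,427,665): 222+427 ≤ 665 → not valid
1 of the 8 triples forms a triangle.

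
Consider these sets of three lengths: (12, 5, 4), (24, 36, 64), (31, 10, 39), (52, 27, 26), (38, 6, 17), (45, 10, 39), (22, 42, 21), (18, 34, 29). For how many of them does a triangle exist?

5

(4,5,12): 4+5 ≤ 12 → not valid
(24,36,64): 24+36 ≤ 64 → not valid
(10,31,39): 10+31 > 39 → valid
(26,27,52): 26+27 > 52 → valid
(6,17,38): 6+17 ≤ 38 → not valid
(10,39,45): 10+39 > 45 → valid
(21,22,42): 21+22 > 42 → valid
(18,29,34): 18+29 > 34 → valid
5 of the 8 triples form a triangle.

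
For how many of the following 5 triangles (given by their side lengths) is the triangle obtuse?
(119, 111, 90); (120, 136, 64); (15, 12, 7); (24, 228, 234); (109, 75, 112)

2

(119,111,90): 90²+111² = 20421 > 14161 = 119² → acute
(120,136,64): 64²+120² = 18496 = 136² → right
(15,12,7): 7²+12² = 193 < 225 = 15² → obtuse
(24,228,234): 24²+228² = 52560 < 54756 = 234² → obtuse
(109,75,112): 75²+109² = 17506 > 12544 = 112² → acute
2 of the 5 are obtuse.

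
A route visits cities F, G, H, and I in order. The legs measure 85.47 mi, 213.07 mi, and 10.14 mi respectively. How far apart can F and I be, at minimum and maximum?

117.46 ≤ FI ≤ 308.68 mi

The maximum is all hops collinear in one direction: 85.47 + 213.07 + 10.14 = 308.68.
The longest hop is 213.07; the others sum to 95.61. Folding the others back against it leaves at least 213.07 − 95.61 = 117.46.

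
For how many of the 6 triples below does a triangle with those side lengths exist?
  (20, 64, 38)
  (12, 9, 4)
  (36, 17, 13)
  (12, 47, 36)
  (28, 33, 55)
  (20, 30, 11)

4

(20,38,64): 20+38 ≤ 64 → not valid
(4,9,12): 4+9 > 12 → valid
(13,17,36): 13+17 ≤ 36 → not valid
(12,36,47): 12+36 > 47 → valid
(28,33,55): 28+33 > 55 → valid
(11,20,30): 11+20 > 30 → valid
4 of the 6 triples form a triangle.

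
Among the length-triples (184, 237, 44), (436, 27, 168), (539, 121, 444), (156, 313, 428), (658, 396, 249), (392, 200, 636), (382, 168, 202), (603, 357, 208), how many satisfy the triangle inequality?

(44,184,237): 44+184 ≤ 237 → not valid
(27,168,436): 27+168 ≤ 436 → not valid
(121,444,539): 121+444 > 539 → valid
(156,313,428): 156+313 > 428 → valid
(249,396,658): 249+396 ≤ 658 → not valid
(200,392,636): 200+392 ≤ 636 → not valid
(168,202,382): 168+202 ≤ 382 → not valid
(208,357,603): 208+357 ≤ 603 → not valid
2 of the 8 triples form a triangle.

2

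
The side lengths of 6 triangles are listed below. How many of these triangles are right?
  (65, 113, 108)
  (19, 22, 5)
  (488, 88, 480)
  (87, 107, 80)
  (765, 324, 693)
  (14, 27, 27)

2

(65,113,108): 65²+108² = 15889 > 12769 = 113² → acute
(19,22,5): 5²+19² = 386 < 484 = 22² → obtuse
(488,88,480): 88²+480² = 238144 = 488² → right
(87,107,80): 80²+87² = 13969 > 11449 = 107² → acute
(765,324,693): 324²+693² = 585225 = 765² → right
(14,27,27): 14²+27² = 925 > 729 = 27² → acute
2 of the 6 are right.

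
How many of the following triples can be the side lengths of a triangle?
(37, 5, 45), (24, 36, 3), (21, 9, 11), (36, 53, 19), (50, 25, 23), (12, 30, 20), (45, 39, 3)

(5,37,45): 5+37 ≤ 45 → not valid
(3,24,36): 3+24 ≤ 36 → not valid
(9,11,21): 9+11 ≤ 21 → not valid
(19,36,53): 19+36 > 53 → valid
(23,25,50): 23+25 ≤ 50 → not valid
(12,20,30): 12+20 > 30 → valid
(3,39,45): 3+39 ≤ 45 → not valid
2 of the 7 triples form a triangle.

2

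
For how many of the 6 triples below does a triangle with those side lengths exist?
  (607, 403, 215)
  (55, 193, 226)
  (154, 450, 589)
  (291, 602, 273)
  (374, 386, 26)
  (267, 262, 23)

5

(215,403,607): 215+403 > 607 → valid
(55,193,226): 55+193 > 226 → valid
(154,450,589): 154+450 > 589 → valid
(273,291,602): 273+291 ≤ 602 → not valid
(26,374,386): 26+374 > 386 → valid
(23,262,267): 23+262 > 267 → valid
5 of the 6 triples form a triangle.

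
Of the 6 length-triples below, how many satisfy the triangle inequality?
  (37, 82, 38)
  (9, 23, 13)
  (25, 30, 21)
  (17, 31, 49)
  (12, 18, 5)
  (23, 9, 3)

(37,38,82): 37+38 ≤ 82 → not valid
(9,13,23): 9+13 ≤ 23 → not valid
(21,25,30): 21+25 > 30 → valid
(17,31,49): 17+31 ≤ 49 → not valid
(5,12,18): 5+12 ≤ 18 → not valid
(3,9,23): 3+9 ≤ 23 → not valid
1 of the 6 triples forms a triangle.

1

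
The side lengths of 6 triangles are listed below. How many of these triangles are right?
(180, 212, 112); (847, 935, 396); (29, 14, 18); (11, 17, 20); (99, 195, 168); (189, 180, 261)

4

(180,212,112): 112²+180² = 44944 = 212² → right
(847,935,396): 396²+847² = 874225 = 935² → right
(29,14,18): 14²+18² = 520 < 841 = 29² → obtuse
(11,17,20): 11²+17² = 410 > 400 = 20² → acute
(99,195,168): 99²+168² = 38025 = 195² → right
(189,180,261): 180²+189² = 68121 = 261² → right
4 of the 6 are right.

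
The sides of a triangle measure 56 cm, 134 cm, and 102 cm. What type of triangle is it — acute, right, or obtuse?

obtuse

Compare the square of the longest side to the sum of squares of the other two: 56² + 102² = 13540 < 17956 = 134².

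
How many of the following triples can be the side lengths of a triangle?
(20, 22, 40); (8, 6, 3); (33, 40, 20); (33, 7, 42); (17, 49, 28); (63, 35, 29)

4

(20,22,40): 20+22 > 40 → valid
(3,6,8): 3+6 > 8 → valid
(20,33,40): 20+33 > 40 → valid
(7,33,42): 7+33 ≤ 42 → not valid
(17,28,49): 17+28 ≤ 49 → not valid
(29,35,63): 29+35 > 63 → valid
4 of the 6 triples form a triangle.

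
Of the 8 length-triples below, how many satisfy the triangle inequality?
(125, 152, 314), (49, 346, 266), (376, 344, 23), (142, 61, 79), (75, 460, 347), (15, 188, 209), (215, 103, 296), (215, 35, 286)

1

(125,152,314): 125+152 ≤ 314 → not valid
(49,266,346): 49+266 ≤ 346 → not valid
(23,344,376): 23+344 ≤ 376 → not valid
(61,79,142): 61+79 ≤ 142 → not valid
(75,347,460): 75+347 ≤ 460 → not valid
(15,188,209): 15+188 ≤ 209 → not valid
(103,215,296): 103+215 > 296 → valid
(35,215,286): 35+215 ≤ 286 → not valid
1 of the 8 triples forms a triangle.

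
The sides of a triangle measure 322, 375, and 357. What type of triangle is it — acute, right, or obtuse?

Compare the square of the longest side to the sum of squares of the other two: 322² + 357² = 231133 > 140625 = 375².

acute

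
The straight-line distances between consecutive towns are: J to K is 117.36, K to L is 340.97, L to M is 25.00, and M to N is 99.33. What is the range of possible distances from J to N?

The maximum is all hops collinear in one direction: 117.36 + 340.97 + 25.00 + 99.33 = 582.66.
The longest hop is 340.97; the others sum to 241.69. Folding the others back against it leaves at least 340.97 − 241.69 = 99.28.

99.28 ≤ JN ≤ 582.66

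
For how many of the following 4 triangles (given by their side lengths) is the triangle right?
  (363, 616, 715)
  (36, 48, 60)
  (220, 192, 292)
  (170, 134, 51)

3

(363,616,715): 363²+616² = 511225 = 715² → right
(36,48,60): 36²+48² = 3600 = 60² → right
(220,192,292): 192²+220² = 85264 = 292² → right
(170,134,51): 51²+134² = 20557 < 28900 = 170² → obtuse
3 of the 4 are right.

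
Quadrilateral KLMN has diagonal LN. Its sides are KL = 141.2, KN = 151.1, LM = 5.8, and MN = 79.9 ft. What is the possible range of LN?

74.1 < LN < 85.7

From triangle KLN: |141.2 − 151.1| < LN < 141.2 + 151.1, i.e. 9.9 < LN < 292.3.
From triangle MLN: 74.1 < LN < 85.7.
Both must hold, so LN lies in the intersection.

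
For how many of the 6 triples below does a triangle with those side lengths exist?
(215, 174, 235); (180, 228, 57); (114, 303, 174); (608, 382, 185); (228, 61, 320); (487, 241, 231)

2

(174,215,235): 174+215 > 235 → valid
(57,180,228): 57+180 > 228 → valid
(114,174,303): 114+174 ≤ 303 → not valid
(185,382,608): 185+382 ≤ 608 → not valid
(61,228,320): 61+228 ≤ 320 → not valid
(231,241,487): 231+241 ≤ 487 → not valid
2 of the 6 triples form a triangle.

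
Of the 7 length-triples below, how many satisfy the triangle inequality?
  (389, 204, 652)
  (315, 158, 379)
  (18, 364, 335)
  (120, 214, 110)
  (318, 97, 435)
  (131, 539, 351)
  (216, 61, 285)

2

(204,389,652): 204+389 ≤ 652 → not valid
(158,315,379): 158+315 > 379 → valid
(18,335,364): 18+335 ≤ 364 → not valid
(110,120,214): 110+120 > 214 → valid
(97,318,435): 97+318 ≤ 435 → not valid
(131,351,539): 131+351 ≤ 539 → not valid
(61,216,285): 61+216 ≤ 285 → not valid
2 of the 7 triples form a triangle.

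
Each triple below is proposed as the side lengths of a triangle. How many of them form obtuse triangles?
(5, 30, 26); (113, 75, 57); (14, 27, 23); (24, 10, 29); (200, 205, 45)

(5,30,26): 5²+26² = 701 < 900 = 30² → obtuse
(113,75,57): 57²+75² = 8874 < 12769 = 113² → obtuse
(14,27,23): 14²+23² = 725 < 729 = 27² → obtuse
(24,10,29): 10²+24² = 676 < 841 = 29² → obtuse
(200,205,45): 45²+200² = 42025 = 205² → right
4 of the 5 are obtuse.

4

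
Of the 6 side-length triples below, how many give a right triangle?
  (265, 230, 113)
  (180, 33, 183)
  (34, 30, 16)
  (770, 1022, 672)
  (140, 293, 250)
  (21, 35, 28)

(265,230,113): 113²+230² = 65669 < 70225 = 265² → obtuse
(180,33,183): 33²+180² = 33489 = 183² → right
(34,30,16): 16²+30² = 1156 = 34² → right
(770,1022,672): 672²+770² = 1044484 = 1022² → right
(140,293,250): 140²+250² = 82100 < 85849 = 293² → obtuse
(21,35,28): 21²+28² = 1225 = 35² → right
4 of the 6 are right.

4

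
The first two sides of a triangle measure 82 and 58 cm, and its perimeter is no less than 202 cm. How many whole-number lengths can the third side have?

Triangle inequality: 24 < x < 140. Perimeter ≥ 202 gives x ≥ 202 − 82 − 58 = 62.
So 62 ≤ x < 140; integers 62 through 139: 78 values.

78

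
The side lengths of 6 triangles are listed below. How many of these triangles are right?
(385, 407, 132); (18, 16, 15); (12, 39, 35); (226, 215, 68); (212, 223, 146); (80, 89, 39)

(385,407,132): 132²+385² = 165649 = 407² → right
(18,16,15): 15²+16² = 481 > 324 = 18² → acute
(12,39,35): 12²+35² = 1369 < 1521 = 39² → obtuse
(226,215,68): 68²+215² = 50849 < 51076 = 226² → obtuse
(212,223,146): 146²+212² = 66260 > 49729 = 223² → acute
(80,89,39): 39²+80² = 7921 = 89² → right
2 of the 6 are right.

2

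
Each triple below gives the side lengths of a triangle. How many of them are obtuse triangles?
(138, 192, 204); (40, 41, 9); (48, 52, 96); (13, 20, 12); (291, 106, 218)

(138,192,204): 138²+192² = 55908 > 41616 = 204² → acute
(40,41,9): 9²+40² = 1681 = 41² → right
(48,52,96): 48²+52² = 5008 < 9216 = 96² → obtuse
(13,20,12): 12²+13² = 313 < 400 = 20² → obtuse
(291,106,218): 106²+218² = 58760 < 84681 = 291² → obtuse
3 of the 5 are obtuse.

3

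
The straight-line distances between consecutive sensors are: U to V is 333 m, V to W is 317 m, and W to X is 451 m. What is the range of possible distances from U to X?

0 ≤ UX ≤ 1101 m

The maximum is all hops collinear in one direction: 333 + 317 + 451 = 1101.
The longest hop is 451; the others sum to 650. Since 451 ≤ 650, the path can fold back on itself completely, so the minimum distance is 0.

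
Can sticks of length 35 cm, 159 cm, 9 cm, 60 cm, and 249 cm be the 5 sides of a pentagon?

Yes

A pentagon exists iff every side is shorter than the sum of the others — equivalently, the longest side is less than the sum of the rest.
Longest side 249 < 263 (sum of the remaining 4), so yes.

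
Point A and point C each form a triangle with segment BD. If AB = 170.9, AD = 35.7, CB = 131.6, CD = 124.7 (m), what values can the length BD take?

From triangle ABD: |170.9 − 35.7| < BD < 170.9 + 35.7, i.e. 135.2 < BD < 206.6.
From triangle CBD: 6.9 < BD < 256.3.
Both must hold, so BD lies in the intersection.

135.2 < BD < 206.6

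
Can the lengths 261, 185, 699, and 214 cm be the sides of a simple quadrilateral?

For a quadrilateral, each side must be shorter than the sum of the others.
Here the longest side is 699, but the remaining 3 sides sum to only 660.

No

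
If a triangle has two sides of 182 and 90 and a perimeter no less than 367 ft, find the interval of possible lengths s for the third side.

95 ≤ s < 272 ft

Triangle inequality alone gives 92 < s < 272.
The perimeter condition gives s ≥ 367 − 182 − 90 = 95.
Intersecting the two: 95 ≤ s < 272.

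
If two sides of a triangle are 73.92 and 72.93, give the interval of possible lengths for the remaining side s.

0.99 < s < 146.85

By the triangle inequality, s must be less than 73.92 + 72.93 = 146.85 and greater than |73.92 − 72.93| = 0.99.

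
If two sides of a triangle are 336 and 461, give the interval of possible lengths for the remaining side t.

By the triangle inequality, t must be less than 336 + 461 = 797 and greater than |336 − 461| = 125.

125 < t < 797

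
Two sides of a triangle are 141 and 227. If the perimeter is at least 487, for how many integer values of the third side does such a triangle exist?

249

Triangle inequality: 86 < x < 368. Perimeter ≥ 487 gives x ≥ 487 − 141 − 227 = 119.
So 119 ≤ x < 368; integers 119 through 367: 249 values.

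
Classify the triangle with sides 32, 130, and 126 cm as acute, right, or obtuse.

right

Compare the square of the longest side to the sum of squares of the other two: 32² + 126² = 16900 = 130².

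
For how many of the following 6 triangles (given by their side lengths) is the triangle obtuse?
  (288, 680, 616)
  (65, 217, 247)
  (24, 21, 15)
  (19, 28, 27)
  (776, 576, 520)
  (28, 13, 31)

2

(288,680,616): 288²+616² = 462400 = 680² → right
(65,217,247): 65²+217² = 51314 < 61009 = 247² → obtuse
(24,21,15): 15²+21² = 666 > 576 = 24² → acute
(19,28,27): 19²+27² = 1090 > 784 = 28² → acute
(776,576,520): 520²+576² = 602176 = 776² → right
(28,13,31): 13²+28² = 953 < 961 = 31² → obtuse
2 of the 6 are obtuse.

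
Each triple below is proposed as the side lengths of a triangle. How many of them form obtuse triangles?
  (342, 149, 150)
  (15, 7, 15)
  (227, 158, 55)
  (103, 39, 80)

1

(342,149,150): 149+150 ≤ 342, not a triangle
(15,7,15): 7²+15² = 274 > 225 = 15² → acute
(227,158,55): 55+158 ≤ 227, not a triangle
(103,39,80): 39²+80² = 7921 < 10609 = 103² → obtuse
1 of the 4 is obtuse.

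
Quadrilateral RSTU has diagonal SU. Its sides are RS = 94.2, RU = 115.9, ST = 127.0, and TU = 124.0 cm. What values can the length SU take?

21.7 < SU < 210.1

From triangle RSU: |94.2 − 115.9| < SU < 94.2 + 115.9, i.e. 21.7 < SU < 210.1.
From triangle TSU: 3.0 < SU < 251.0.
Both must hold, so SU lies in the intersection.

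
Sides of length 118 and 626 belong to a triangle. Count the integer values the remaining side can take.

235

The third side lies in the open interval (508, 744).
Integers from 509 to 743 inclusive: 743 − 509 + 1 = 235.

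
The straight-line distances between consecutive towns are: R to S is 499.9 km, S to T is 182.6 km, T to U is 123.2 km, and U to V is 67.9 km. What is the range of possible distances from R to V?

The maximum is all hops collinear in one direction: 499.9 + 182.6 + 123.2 + 67.9 = 873.6.
The longest hop is 499.9; the others sum to 373.7. Folding the others back against it leaves at least 499.9 − 373.7 = 126.2.

126.2 ≤ RV ≤ 873.6 km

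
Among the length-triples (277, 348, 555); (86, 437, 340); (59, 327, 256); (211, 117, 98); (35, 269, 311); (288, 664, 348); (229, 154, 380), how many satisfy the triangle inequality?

3

(277,348,555): 277+348 > 555 → valid
(86,340,437): 86+340 ≤ 437 → not valid
(59,256,327): 59+256 ≤ 327 → not valid
(98,117,211): 98+117 > 211 → valid
(35,269,311): 35+269 ≤ 311 → not valid
(288,348,664): 288+348 ≤ 664 → not valid
(154,229,380): 154+229 > 380 → valid
3 of the 7 triples form a triangle.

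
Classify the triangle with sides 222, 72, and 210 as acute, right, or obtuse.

Compare the square of the longest side to the sum of squares of the other two: 72² + 210² = 49284 = 222².

right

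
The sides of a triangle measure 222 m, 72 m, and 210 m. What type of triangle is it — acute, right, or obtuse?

right

Compare the square of the longest side to the sum of squares of the other two: 72² + 210² = 49284 = 222².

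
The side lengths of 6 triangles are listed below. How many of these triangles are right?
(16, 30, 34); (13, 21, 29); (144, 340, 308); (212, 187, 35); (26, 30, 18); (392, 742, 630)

3

(16,30,34): 16²+30² = 1156 = 34² → right
(13,21,29): 13²+21² = 610 < 841 = 29² → obtuse
(144,340,308): 144²+308² = 115600 = 340² → right
(212,187,35): 35²+187² = 36194 < 44944 = 212² → obtuse
(26,30,18): 18²+26² = 1000 > 900 = 30² → acute
(392,742,630): 392²+630² = 550564 = 742² → right
3 of the 6 are right.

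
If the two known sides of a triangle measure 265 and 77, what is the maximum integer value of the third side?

The third side must be strictly less than 265 + 77 = 342.
The largest integer below 342 is 341.

341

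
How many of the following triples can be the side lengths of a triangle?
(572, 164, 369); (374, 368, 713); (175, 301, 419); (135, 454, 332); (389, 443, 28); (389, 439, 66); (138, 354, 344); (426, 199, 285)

6

(164,369,572): 164+369 ≤ 572 → not valid
(368,374,713): 368+374 > 713 → valid
(175,301,419): 175+301 > 419 → valid
(135,332,454): 135+332 > 454 → valid
(28,389,443): 28+389 ≤ 443 → not valid
(66,389,439): 66+389 > 439 → valid
(138,344,354): 138+344 > 354 → valid
(199,285,426): 199+285 > 426 → valid
6 of the 8 triples form a triangle.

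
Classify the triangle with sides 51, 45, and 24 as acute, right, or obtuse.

right

Compare the square of the longest side to the sum of squares of the other two: 24² + 45² = 2601 = 51².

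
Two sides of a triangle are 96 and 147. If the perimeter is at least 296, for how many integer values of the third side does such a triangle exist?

Triangle inequality: 51 < x < 243. Perimeter ≥ 296 gives x ≥ 296 − 96 − 147 = 53.
So 53 ≤ x < 243; integers 53 through 242: 190 values.

190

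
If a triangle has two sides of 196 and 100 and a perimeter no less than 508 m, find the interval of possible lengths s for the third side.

Triangle inequality alone gives 96 < s < 296.
The perimeter condition gives s ≥ 508 − 196 − 100 = 212.
Intersecting the two: 212 ≤ s < 296.

212 ≤ s < 296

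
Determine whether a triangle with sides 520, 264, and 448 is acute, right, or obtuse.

right

Compare the square of the longest side to the sum of squares of the other two: 264² + 448² = 270400 = 520².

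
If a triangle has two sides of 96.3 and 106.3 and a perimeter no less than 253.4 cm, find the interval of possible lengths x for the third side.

Triangle inequality alone gives 10.0 < x < 202.6.
The perimeter condition gives x ≥ 253.4 − 96.3 − 106.3 = 50.8.
Intersecting the two: 50.8 ≤ x < 202.6.

50.8 ≤ x < 202.6 cm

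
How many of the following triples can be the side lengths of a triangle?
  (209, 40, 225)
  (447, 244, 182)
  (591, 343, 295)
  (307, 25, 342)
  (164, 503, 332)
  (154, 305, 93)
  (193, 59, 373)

(40,209,225): 40+209 > 225 → valid
(182,244,447): 182+244 ≤ 447 → not valid
(295,343,591): 295+343 > 591 → valid
(25,307,342): 25+307 ≤ 342 → not valid
(164,332,503): 164+332 ≤ 503 → not valid
(93,154,305): 93+154 ≤ 305 → not valid
(59,193,373): 59+193 ≤ 373 → not valid
2 of the 7 triples form a triangle.

2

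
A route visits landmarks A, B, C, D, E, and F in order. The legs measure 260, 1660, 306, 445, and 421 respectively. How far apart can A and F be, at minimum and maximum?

228 ≤ AF ≤ 3092

The maximum is all hops collinear in one direction: 260 + 1660 + 306 + 445 + 421 = 3092.
The longest hop is 1660; the others sum to 1432. Folding the others back against it leaves at least 1660 − 1432 = 228.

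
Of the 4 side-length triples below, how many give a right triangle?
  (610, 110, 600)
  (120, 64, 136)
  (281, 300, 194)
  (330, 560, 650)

3

(610,110,600): 110²+600² = 372100 = 610² → right
(120,64,136): 64²+120² = 18496 = 136² → right
(281,300,194): 194²+281² = 116597 > 90000 = 300² → acute
(330,560,650): 330²+560² = 422500 = 650² → right
3 of the 4 are right.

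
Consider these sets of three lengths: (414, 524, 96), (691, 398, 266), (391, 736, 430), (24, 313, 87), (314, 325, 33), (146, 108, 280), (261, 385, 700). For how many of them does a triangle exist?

(96,414,524): 96+414 ≤ 524 → not valid
(266,398,691): 266+398 ≤ 691 → not valid
(391,430,736): 391+430 > 736 → valid
(24,87,313): 24+87 ≤ 313 → not valid
(33,314,325): 33+314 > 325 → valid
(108,146,280): 108+146 ≤ 280 → not valid
(261,385,700): 261+385 ≤ 700 → not valid
2 of the 7 triples form a triangle.

2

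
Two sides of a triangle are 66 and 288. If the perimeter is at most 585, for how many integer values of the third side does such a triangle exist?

Triangle inequality: 222 < x < 354. Perimeter ≤ 585 gives x ≤ 585 − 66 − 288 = 231.
So 222 < x ≤ 231; integers 223 through 231: 9 values.

9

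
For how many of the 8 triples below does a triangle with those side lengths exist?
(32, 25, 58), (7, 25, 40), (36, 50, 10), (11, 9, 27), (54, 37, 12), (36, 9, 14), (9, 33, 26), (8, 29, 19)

(25,32,58): 25+32 ≤ 58 → not valid
(7,25,40): 7+25 ≤ 40 → not valid
(10,36,50): 10+36 ≤ 50 → not valid
(9,11,27): 9+11 ≤ 27 → not valid
(12,37,54): 12+37 ≤ 54 → not valid
(9,14,36): 9+14 ≤ 36 → not valid
(9,26,33): 9+26 > 33 → valid
(8,19,29): 8+19 ≤ 29 → not valid
1 of the 8 triples forms a triangle.

1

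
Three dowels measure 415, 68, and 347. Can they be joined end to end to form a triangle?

The two shorter sides sum to 415, exactly equal to the longest side 415.
That gives only a degenerate (flat) triangle — the inequality must be strict.

No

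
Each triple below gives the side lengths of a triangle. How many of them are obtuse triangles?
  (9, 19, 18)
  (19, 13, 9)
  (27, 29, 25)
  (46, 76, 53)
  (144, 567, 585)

2

(9,19,18): 9²+18² = 405 > 361 = 19² → acute
(19,13,9): 9²+13² = 250 < 361 = 19² → obtuse
(27,29,25): 25²+27² = 1354 > 841 = 29² → acute
(46,76,53): 46²+53² = 4925 < 5776 = 76² → obtuse
(144,567,585): 144²+567² = 342225 = 585² → right
2 of the 5 are obtuse.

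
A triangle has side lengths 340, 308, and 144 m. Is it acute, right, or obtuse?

right

Compare the square of the longest side to the sum of squares of the other two: 144² + 308² = 115600 = 340².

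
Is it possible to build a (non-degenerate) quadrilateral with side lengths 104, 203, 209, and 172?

Yes

A quadrilateral exists iff every side is shorter than the sum of the others — equivalently, the longest side is less than the sum of the rest.
Longest side 209 < 479 (sum of the remaining 3), so yes.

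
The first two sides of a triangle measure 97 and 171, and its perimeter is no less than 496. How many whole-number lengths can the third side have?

40

Triangle inequality: 74 < x < 268. Perimeter ≥ 496 gives x ≥ 496 − 97 − 171 = 228.
So 228 ≤ x < 268; integers 228 through 267: 40 values.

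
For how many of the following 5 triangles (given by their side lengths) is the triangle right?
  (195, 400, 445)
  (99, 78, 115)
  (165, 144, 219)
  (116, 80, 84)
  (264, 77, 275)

(195,400,445): 195²+400² = 198025 = 445² → right
(99,78,115): 78²+99² = 15885 > 13225 = 115² → acute
(165,144,219): 144²+165² = 47961 = 219² → right
(116,80,84): 80²+84² = 13456 = 116² → right
(264,77,275): 77²+264² = 75625 = 275² → right
4 of the 5 are right.

4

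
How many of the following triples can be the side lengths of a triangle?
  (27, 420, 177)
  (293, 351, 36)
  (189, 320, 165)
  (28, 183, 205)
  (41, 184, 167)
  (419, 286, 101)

(27,177,420): 27+177 ≤ 420 → not valid
(36,293,351): 36+293 ≤ 351 → not valid
(165,189,320): 165+189 > 320 → valid
(28,183,205): 28+183 > 205 → valid
(41,167,184): 41+167 > 184 → valid
(101,286,419): 101+286 ≤ 419 → not valid
3 of the 6 triples form a triangle.

3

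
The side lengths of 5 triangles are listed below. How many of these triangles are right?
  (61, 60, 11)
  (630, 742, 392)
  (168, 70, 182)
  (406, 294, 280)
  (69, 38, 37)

(61,60,11): 11²+60² = 3721 = 61² → right
(630,742,392): 392²+630² = 550564 = 742² → right
(168,70,182): 70²+168² = 33124 = 182² → right
(406,294,280): 280²+294² = 164836 = 406² → right
(69,38,37): 37²+38² = 2813 < 4761 = 69² → obtuse
4 of the 5 are right.

4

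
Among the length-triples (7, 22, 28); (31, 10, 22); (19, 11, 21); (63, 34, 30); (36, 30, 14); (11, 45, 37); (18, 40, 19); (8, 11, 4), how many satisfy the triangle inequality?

(7,22,28): 7+22 > 28 → valid
(10,22,31): 10+22 > 31 → valid
(11,19,21): 11+19 > 21 → valid
(30,34,63): 30+34 > 63 → valid
(14,30,36): 14+30 > 36 → valid
(11,37,45): 11+37 > 45 → valid
(18,19,40): 18+19 ≤ 40 → not valid
(4,8,11): 4+8 > 11 → valid
7 of the 8 triples form a triangle.

7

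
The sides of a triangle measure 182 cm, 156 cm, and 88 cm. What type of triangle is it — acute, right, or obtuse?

obtuse

Compare the square of the longest side to the sum of squares of the other two: 88² + 156² = 32080 < 33124 = 182².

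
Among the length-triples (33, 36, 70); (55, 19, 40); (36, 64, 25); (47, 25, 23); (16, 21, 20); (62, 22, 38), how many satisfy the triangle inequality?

3

(33,36,70): 33+36 ≤ 70 → not valid
(19,40,55): 19+40 > 55 → valid
(25,36,64): 25+36 ≤ 64 → not valid
(23,25,47): 23+25 > 47 → valid
(16,20,21): 16+20 > 21 → valid
(22,38,62): 22+38 ≤ 62 → not valid
3 of the 6 triples form a triangle.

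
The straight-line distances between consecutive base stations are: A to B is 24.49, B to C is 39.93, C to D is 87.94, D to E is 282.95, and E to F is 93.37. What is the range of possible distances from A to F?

37.22 ≤ AF ≤ 528.68

The maximum is all hops collinear in one direction: 24.49 + 39.93 + 87.94 + 282.95 + 93.37 = 528.68.
The longest hop is 282.95; the others sum to 245.73. Folding the others back against it leaves at least 282.95 − 245.73 = 37.22.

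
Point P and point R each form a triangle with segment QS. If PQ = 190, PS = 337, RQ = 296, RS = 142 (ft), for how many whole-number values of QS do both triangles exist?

283

From triangle PQS: 147 < QS < 527.
From triangle RQS: 154 < QS < 438.
Intersection: 154 < QS < 438, so integers 155 through 437: 283 values.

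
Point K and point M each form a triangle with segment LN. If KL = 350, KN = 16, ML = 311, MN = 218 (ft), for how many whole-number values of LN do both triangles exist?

From triangle KLN: 334 < LN < 366.
From triangle MLN: 93 < LN < 529.
Intersection: 334 < LN < 366, so integers 335 through 365: 31 values.

31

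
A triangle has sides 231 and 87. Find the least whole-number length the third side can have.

145

The third side must be strictly greater than |231 − 87| = 144.
The smallest integer above 144 is 145.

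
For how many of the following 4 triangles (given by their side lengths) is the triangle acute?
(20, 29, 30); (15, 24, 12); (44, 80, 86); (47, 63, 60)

(20,29,30): 20²+29² = 1241 > 900 = 30² → acute
(15,24,12): 12²+15² = 369 < 576 = 24² → obtuse
(44,80,86): 44²+80² = 8336 > 7396 = 86² → acute
(47,63,60): 47²+60² = 5809 > 3969 = 63² → acute
3 of the 4 are acute.

3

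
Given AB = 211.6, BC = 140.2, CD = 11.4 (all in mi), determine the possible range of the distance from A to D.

60.0 ≤ AD ≤ 363.2 mi

The maximum is all hops collinear in one direction: 211.6 + 140.2 + 11.4 = 363.2.
The longest hop is 211.6; the others sum to 151.6. Folding the others back against it leaves at least 211.6 − 151.6 = 60.0.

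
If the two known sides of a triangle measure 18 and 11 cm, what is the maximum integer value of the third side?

The third side must be strictly less than 18 + 11 = 29.
The largest integer below 29 is 28.

28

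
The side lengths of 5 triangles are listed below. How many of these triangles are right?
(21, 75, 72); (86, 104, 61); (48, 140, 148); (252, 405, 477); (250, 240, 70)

4

(21,75,72): 21²+72² = 5625 = 75² → right
(86,104,61): 61²+86² = 11117 > 10816 = 104² → acute
(48,140,148): 48²+140² = 21904 = 148² → right
(252,405,477): 252²+405² = 227529 = 477² → right
(250,240,70): 70²+240² = 62500 = 250² → right
4 of the 5 are right.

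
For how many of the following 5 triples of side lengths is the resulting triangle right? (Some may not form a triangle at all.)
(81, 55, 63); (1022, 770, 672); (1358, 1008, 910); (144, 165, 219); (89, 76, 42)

3

(81,55,63): 55²+63² = 6994 > 6561 = 81² → acute
(1022,770,672): 672²+770² = 1044484 = 1022² → right
(1358,1008,910): 910²+1008² = 1844164 = 1358² → right
(144,165,219): 144²+165² = 47961 = 219² → right
(89,76,42): 42²+76² = 7540 < 7921 = 89² → obtuse
3 of the 5 are right.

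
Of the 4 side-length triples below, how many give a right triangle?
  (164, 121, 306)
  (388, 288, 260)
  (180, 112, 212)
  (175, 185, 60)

(164,121,306): 121+164 ≤ 306, not a triangle
(388,288,260): 260²+288² = 150544 = 388² → right
(180,112,212): 112²+180² = 44944 = 212² → right
(175,185,60): 60²+175² = 34225 = 185² → right
3 of the 4 are right.

3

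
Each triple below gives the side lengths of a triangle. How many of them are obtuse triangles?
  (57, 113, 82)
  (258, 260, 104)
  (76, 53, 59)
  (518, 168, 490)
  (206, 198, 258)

(57,113,82): 57²+82² = 9973 < 12769 = 113² → obtuse
(258,260,104): 104²+258² = 77380 > 67600 = 260² → acute
(76,53,59): 53²+59² = 6290 > 5776 = 76² → acute
(518,168,490): 168²+490² = 268324 = 518² → right
(206,198,258): 198²+206² = 81640 > 66564 = 258² → acute
1 of the 5 is obtuse.

1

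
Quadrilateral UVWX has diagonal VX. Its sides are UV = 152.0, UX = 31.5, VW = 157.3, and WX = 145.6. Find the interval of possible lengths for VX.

From triangle UVX: |152.0 − 31.5| < VX < 152.0 + 31.5, i.e. 120.5 < VX < 183.5.
From triangle WVX: 11.7 < VX < 302.9.
Both must hold, so VX lies in the intersection.

120.5 < VX < 183.5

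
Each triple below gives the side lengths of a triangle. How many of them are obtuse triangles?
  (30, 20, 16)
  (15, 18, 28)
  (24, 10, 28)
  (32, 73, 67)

(30,20,16): 16²+20² = 656 < 900 = 30² → obtuse
(15,18,28): 15²+18² = 549 < 784 = 28² → obtuse
(24,10,28): 10²+24² = 676 < 784 = 28² → obtuse
(32,73,67): 32²+67² = 5513 > 5329 = 73² → acute
3 of the 4 are obtuse.

3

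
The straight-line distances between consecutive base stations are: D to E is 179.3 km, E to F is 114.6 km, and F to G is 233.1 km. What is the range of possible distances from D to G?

The maximum is all hops collinear in one direction: 179.3 + 114.6 + 233.1 = 527.0.
The longest hop is 233.1; the others sum to 293.9. Since 233.1 ≤ 293.9, the path can fold back on itself completely, so the minimum distance is 0.

0 ≤ DG ≤ 527.0 km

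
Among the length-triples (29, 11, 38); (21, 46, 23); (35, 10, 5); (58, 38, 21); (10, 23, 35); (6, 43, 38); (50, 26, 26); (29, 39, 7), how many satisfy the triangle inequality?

4

(11,29,38): 11+29 > 38 → valid
(21,23,46): 21+23 ≤ 46 → not valid
(5,10,35): 5+10 ≤ 35 → not valid
(21,38,58): 21+38 > 58 → valid
(10,23,35): 10+23 ≤ 35 → not valid
(6,38,43): 6+38 > 43 → valid
(26,26,50): 26+26 > 50 → valid
(7,29,39): 7+29 ≤ 39 → not valid
4 of the 8 triples form a triangle.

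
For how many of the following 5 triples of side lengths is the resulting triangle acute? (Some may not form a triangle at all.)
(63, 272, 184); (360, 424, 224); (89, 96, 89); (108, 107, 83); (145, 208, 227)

3

(63,272,184): 63+184 ≤ 272, not a triangle
(360,424,224): 224²+360² = 179776 = 424² → right
(89,96,89): 89²+89² = 15842 > 9216 = 96² → acute
(108,107,83): 83²+107² = 18338 > 11664 = 108² → acute
(145,208,227): 145²+208² = 64289 > 51529 = 227² → acute
3 of the 5 are acute.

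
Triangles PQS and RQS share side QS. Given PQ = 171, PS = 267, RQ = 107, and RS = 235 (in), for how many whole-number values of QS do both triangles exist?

213

From triangle PQS: 96 < QS < 438.
From triangle RQS: 128 < QS < 342.
Intersection: 128 < QS < 342, so integers 129 through 341: 213 values.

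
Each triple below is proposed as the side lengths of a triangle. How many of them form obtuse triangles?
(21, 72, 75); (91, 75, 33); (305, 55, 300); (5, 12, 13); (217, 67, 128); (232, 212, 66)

(21,72,75): 21²+72² = 5625 = 75² → right
(91,75,33): 33²+75² = 6714 < 8281 = 91² → obtuse
(305,55,300): 55²+300² = 93025 = 305² → right
(5,12,13): 5²+12² = 169 = 13² → right
(217,67,128): 67+128 ≤ 217, not a triangle
(232,212,66): 66²+212² = 49300 < 53824 = 232² → obtuse
2 of the 6 are obtuse.

2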